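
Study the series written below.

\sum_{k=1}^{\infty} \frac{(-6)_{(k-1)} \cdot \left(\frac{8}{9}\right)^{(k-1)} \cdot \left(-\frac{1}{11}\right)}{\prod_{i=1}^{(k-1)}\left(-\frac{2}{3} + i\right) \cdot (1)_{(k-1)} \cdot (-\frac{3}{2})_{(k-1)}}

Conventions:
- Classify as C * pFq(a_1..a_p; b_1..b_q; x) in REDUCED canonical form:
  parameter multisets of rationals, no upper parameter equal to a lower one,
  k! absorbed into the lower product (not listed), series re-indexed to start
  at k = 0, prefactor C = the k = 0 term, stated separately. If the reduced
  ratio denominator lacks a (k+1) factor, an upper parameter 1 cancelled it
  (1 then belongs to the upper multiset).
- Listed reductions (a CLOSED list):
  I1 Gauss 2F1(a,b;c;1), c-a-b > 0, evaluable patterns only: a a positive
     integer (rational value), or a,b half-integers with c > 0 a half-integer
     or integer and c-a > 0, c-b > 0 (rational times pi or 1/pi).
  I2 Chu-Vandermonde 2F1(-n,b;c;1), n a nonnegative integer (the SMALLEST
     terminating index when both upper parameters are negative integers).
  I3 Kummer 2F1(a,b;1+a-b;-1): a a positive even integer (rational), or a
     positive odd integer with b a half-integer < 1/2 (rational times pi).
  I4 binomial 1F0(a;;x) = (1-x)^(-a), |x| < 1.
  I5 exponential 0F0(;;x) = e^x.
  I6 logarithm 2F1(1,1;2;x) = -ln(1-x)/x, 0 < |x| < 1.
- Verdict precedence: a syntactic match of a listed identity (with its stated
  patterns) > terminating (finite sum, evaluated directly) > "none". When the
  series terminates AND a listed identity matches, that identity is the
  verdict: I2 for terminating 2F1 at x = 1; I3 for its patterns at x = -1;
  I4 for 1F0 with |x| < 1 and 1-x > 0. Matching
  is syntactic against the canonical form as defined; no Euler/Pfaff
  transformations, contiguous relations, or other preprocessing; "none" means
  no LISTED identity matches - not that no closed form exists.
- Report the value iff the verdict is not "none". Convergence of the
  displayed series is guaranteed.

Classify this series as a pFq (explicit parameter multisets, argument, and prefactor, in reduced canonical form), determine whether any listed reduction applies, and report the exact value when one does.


With C = -\frac{1}{11}: the canonical form is 1F2(-6; -\frac{3}{2}, \frac{1}{3}; \frac{8}{9}). Verdict: terminating - the sum ends at index 6 because -6 is a negative integer; exact evaluation follows. Its exact value is -\frac{5988439}{4179357}.

Key step: x = \frac{8}{9} and (1)_k (C = -1/11) is k! itself.
Term ratio: r(k) = \frac{8}{9} * (k-6) / [(k-\frac{3}{2}) (k+\frac{1}{3}) (k+1)] - poly over poly, x = \frac{8}{9} from leading terms; C = -\frac{1}{11} at k = 0.


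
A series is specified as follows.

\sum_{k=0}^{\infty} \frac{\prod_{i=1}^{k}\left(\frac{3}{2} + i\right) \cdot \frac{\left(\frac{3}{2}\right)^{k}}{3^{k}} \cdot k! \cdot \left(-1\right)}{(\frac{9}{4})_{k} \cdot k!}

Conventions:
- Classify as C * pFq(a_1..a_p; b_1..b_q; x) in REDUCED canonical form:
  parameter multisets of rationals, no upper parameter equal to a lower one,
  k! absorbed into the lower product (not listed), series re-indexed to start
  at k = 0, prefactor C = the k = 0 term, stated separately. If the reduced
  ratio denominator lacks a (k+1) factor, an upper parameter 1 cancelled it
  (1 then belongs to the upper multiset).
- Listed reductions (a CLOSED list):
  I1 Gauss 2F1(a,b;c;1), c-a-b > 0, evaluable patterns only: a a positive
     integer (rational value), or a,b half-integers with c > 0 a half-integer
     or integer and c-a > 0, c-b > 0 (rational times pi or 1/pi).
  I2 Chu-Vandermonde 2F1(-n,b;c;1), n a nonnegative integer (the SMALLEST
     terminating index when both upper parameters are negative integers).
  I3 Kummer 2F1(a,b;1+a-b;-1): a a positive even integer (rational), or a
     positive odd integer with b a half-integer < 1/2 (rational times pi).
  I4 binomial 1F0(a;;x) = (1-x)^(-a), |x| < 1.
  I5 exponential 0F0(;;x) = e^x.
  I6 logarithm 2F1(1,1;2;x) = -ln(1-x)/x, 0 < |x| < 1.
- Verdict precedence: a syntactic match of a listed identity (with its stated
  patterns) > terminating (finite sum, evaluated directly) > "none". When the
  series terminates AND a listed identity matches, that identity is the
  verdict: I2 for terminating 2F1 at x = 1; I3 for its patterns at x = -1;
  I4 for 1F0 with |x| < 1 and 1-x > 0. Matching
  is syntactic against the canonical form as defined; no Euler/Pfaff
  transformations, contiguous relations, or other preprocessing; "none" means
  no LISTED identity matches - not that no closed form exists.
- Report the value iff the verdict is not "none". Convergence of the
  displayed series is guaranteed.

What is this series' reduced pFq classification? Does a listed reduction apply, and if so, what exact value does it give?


Reduced: x = \frac{1}{2}, 2F1, upper = {1, \frac{5}{2}}, lower = {\frac{9}{4}}, C = -1. Verdict: none. A 2F1 with upper {1, \frac{5}{2}} fits none of I1-I6 at x = \frac{1}{2}; the sum runs forever.

Key observation: from the first term -1: the two k-th powers (C = -1) combine into one argument.
Term ratio: r(k) = \frac{1}{2} * (k+1) (k+\frac{5}{2}) / [(k+\frac{9}{4}) (k+1)] - rational in k, leading ratio \frac{1}{2}; with t_0 = -1, classification follows.


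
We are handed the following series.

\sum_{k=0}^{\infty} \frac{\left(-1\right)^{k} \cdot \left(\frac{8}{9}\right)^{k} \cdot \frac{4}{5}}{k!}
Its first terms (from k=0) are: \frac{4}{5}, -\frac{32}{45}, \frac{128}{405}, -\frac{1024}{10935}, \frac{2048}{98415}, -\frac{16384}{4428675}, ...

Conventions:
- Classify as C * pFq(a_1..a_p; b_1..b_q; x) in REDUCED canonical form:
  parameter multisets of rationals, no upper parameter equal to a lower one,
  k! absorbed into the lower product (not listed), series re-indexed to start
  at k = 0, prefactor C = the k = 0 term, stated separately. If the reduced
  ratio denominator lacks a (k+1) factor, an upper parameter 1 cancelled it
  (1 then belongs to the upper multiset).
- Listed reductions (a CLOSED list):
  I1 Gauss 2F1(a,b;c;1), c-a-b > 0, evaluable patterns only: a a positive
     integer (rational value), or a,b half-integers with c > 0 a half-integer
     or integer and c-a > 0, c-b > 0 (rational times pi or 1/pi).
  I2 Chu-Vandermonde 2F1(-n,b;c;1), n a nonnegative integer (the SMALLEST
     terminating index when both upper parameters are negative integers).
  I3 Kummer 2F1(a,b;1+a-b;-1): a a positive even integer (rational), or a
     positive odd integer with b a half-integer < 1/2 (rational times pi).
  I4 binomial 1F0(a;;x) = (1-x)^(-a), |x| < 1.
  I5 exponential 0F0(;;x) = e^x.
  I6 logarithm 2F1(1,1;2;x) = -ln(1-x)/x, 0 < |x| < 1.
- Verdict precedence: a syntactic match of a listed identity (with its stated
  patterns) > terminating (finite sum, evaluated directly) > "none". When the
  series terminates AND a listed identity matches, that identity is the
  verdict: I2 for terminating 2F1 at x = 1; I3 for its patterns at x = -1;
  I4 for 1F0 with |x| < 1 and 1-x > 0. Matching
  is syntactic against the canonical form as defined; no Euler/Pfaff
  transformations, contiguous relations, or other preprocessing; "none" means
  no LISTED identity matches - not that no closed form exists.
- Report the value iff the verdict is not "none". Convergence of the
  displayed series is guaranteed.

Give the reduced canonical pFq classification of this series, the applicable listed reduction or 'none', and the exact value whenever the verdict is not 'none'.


Classification (C = \frac{4}{5}): 0F0 with upper {-}, lower {-}, argument x = -\frac{8}{9}. Verdict: exponential (I5) matches (the 0F0 exponential series at x = -\frac{8}{9}). Exact value: \frac{4}{5} \cdot e^{-\frac{8}{9}}.

First insight: t_0 being \frac{4}{5}, the (-1)^k factor (C = 4/5) folds into the argument's sign.
Ratio: r(k) = -\frac{8}{9} * 1 / [(k+1)] ; factor over Q: parameters, x = -\frac{8}{9}, and C = \frac{4}{5}.


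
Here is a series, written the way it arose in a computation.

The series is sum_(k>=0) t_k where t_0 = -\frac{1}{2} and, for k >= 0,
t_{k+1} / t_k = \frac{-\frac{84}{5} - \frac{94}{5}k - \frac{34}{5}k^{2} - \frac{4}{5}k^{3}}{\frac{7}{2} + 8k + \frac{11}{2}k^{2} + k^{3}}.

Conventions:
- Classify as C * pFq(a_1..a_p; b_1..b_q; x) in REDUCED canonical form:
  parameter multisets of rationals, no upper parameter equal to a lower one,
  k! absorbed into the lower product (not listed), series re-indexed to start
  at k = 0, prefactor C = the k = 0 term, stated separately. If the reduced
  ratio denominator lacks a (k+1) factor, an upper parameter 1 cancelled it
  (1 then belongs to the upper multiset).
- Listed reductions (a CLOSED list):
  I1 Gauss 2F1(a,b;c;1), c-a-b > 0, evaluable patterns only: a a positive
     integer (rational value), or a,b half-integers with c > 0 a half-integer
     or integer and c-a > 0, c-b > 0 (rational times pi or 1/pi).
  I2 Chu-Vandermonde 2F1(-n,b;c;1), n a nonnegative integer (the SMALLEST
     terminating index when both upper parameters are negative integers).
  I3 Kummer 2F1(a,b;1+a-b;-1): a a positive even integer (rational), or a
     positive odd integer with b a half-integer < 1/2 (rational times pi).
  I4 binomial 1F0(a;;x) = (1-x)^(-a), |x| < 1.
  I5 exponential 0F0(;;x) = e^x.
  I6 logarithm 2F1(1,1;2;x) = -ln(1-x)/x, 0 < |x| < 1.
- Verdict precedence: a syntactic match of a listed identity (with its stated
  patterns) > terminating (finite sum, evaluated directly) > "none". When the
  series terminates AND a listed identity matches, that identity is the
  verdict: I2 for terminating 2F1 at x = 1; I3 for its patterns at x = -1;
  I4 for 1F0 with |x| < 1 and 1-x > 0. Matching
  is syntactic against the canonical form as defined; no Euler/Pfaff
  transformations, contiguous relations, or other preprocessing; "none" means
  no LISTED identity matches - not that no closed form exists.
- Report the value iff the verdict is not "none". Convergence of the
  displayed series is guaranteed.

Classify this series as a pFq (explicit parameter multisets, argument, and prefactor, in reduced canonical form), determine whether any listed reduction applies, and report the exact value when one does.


At argument -\frac{4}{5}: a 2F1 with upper {2, 3}, lower {1}, scaled by C = -\frac{1}{2}. Verdict: no listed reduction: x = -\frac{4}{5} and upper {2, 3} fail every I1-I6 pattern.

First insight: t_0 = -\frac{1}{2} here, and roots of the ratio polynomials (C = -1/2, x = -4/5) are the negated parameters.
Term ratio: r(k) = -\frac{4}{5} * (k+2) (k+3) / [(k+1) (k+1)] ; factor over Q: parameters, x = -\frac{4}{5}, and C = -\frac{1}{2}.


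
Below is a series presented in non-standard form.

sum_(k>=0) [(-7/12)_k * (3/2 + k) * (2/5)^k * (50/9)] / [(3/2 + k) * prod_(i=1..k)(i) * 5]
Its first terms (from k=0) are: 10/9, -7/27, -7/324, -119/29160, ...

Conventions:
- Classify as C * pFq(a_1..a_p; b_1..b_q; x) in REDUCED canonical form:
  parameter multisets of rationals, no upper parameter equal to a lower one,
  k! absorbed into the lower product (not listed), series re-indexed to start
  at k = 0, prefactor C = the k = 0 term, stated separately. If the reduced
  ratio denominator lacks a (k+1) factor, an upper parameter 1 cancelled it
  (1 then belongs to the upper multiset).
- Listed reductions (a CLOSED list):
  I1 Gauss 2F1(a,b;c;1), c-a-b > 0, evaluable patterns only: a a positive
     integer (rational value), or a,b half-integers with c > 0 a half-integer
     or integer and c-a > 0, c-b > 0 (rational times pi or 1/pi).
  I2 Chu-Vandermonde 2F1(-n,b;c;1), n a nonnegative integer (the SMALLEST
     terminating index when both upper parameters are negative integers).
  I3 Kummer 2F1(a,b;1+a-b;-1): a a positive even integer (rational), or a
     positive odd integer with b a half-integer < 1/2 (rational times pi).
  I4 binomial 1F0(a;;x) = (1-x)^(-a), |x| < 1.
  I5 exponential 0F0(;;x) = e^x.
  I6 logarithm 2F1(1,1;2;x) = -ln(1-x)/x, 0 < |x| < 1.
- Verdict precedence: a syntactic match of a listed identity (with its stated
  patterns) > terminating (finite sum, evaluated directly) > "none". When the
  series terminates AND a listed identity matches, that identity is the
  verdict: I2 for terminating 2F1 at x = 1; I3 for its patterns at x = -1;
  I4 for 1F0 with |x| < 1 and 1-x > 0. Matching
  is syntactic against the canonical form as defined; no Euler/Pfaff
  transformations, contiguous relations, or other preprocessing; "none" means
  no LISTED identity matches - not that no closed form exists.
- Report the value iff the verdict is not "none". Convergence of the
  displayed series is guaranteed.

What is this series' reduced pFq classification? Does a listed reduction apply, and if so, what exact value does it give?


At argument 2/5: a 1F0 with upper {-7/12}, lower {-}, scaled by C = 10/9. Verdict: this is the I4 binomial reduction (the 1F0 binomial series: exponent 7/12, x = 2/5). Sum: (10/9) * (3/5)^(7/12).

Structural cue: from the first term 10/9: the product of the first k integers (prefactor 10/9) is k!.
Adjacent-term ratio: r(k) = (2/5) * (k-7/12) / [(k+1)] - rational in k, leading ratio (2/5); with t_0 = 10/9, classification follows.


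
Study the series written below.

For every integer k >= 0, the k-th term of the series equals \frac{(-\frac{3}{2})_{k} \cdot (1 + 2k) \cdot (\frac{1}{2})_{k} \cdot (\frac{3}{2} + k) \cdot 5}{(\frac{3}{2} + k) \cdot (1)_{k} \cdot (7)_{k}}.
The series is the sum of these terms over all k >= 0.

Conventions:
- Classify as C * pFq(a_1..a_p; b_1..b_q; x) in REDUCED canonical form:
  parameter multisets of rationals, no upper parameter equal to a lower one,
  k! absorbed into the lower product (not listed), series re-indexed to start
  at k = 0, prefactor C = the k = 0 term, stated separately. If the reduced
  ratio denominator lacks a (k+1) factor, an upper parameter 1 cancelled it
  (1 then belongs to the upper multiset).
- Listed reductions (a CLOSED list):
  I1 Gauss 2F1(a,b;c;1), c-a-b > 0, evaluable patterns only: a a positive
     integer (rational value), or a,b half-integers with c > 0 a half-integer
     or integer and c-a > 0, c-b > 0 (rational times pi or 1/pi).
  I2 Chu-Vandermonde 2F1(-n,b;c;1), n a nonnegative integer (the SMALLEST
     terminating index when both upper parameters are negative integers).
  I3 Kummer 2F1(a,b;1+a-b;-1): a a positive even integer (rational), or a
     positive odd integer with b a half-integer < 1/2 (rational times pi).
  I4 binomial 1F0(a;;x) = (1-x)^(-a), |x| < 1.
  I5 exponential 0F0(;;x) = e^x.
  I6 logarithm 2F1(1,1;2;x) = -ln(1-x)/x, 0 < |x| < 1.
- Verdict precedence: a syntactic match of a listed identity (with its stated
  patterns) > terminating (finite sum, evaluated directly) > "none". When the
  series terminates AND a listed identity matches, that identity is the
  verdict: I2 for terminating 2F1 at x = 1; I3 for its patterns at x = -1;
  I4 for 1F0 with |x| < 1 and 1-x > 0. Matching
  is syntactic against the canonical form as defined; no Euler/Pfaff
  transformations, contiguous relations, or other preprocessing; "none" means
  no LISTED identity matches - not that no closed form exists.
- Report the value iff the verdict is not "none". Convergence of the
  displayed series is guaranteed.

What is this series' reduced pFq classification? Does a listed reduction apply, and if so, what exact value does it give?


The tell: x = 1 and the (2k+1) factor (prefactor 5) shifts (1/2)_k to (3/2)_k.
Ratio: r(k) = 1 * (k-\frac{3}{2}) (k+\frac{3}{2}) / [(k+7) (k+1)] - poly over poly, x = 1 from leading terms; C = 5 at k = 0.

At argument 1: a 2F1 with upper {-\frac{3}{2}, \frac{3}{2}}, lower {7}, scaled by C = 5. Verdict (x = 1): the half-integer Gauss pattern (I1) applies (x = 1; upper {-\frac{3}{2}, \frac{3}{2}} half-integers, c = 7 in the evaluable pattern). Sum: \frac{2097152}{189189} / \pi.


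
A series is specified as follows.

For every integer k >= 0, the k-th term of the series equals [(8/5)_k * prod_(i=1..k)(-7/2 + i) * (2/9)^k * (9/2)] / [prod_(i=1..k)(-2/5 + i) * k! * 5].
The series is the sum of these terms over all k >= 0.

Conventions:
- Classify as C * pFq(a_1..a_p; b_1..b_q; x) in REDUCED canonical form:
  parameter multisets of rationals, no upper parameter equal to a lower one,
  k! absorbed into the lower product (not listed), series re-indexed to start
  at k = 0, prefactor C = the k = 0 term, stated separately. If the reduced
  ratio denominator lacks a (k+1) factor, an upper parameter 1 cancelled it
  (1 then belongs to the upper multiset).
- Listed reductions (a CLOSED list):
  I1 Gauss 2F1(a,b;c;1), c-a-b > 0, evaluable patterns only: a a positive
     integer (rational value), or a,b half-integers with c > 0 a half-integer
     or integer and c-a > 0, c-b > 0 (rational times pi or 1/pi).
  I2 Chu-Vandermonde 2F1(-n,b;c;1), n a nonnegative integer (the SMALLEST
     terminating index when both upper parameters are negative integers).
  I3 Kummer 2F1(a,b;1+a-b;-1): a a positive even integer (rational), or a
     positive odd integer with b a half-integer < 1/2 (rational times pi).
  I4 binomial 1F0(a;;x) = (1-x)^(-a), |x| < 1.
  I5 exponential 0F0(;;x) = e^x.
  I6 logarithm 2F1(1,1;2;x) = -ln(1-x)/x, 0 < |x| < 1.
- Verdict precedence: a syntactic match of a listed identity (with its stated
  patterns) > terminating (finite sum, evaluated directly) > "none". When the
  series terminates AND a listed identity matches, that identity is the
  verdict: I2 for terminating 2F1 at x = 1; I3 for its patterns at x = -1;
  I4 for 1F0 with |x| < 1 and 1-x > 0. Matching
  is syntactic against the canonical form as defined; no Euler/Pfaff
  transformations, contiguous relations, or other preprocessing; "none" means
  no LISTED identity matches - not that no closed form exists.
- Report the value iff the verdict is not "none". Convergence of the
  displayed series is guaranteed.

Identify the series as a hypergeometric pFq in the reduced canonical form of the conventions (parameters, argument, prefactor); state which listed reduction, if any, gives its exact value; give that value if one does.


With C = 9/10: the canonical form is 2F1(-5/2, 8/5; 3/5; 2/9). Verdict: none. No listed pattern accepts 2F1(-5/2, 8/5; 3/5; 2/9).

Structural cue: with t_0 = 9/10, the constant factors (C = 9/10) combine into one prefactor.
Ratio: r(k) = (2/9) * (k-5/2) (k+8/5) / [(k+3/5) (k+1)] - rational; roots negated = parameters, x = (2/9), C = 9/10.


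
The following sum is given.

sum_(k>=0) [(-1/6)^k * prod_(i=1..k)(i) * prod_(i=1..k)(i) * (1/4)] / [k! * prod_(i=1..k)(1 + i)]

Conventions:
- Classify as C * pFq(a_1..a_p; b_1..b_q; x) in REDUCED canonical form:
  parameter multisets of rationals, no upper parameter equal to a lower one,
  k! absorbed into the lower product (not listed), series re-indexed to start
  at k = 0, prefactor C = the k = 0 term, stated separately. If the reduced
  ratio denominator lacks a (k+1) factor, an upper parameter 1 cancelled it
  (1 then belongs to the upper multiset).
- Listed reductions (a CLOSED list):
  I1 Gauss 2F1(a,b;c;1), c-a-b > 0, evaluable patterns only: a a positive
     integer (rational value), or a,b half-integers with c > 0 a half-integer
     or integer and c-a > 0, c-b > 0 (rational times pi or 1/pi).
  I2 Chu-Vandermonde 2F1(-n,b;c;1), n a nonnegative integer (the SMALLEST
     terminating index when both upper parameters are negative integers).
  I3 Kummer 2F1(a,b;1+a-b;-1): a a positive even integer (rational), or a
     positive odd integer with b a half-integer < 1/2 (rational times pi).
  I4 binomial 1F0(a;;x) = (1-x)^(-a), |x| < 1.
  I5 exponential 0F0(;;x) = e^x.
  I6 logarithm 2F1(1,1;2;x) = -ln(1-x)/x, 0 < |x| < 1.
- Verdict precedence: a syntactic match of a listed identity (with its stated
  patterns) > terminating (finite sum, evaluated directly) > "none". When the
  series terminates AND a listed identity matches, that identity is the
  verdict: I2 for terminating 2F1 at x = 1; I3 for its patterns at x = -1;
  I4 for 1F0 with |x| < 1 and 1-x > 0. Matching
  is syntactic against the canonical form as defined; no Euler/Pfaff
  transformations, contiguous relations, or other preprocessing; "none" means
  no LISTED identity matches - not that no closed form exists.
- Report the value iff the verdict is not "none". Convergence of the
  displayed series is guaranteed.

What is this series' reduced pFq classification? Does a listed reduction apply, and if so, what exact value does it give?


Reduced: x = -1/6, 2F1, upper = {1, 1}, lower = {2}, C = 1/4. Verdict at x = -1/6: logarithm (I6) matches (the logarithm: parameters (1,1;2), x = -1/6). Exact value: (3/2) * ln(7/6).

The tell: with t_0 = 1/4, the lower running product (prefactor 1/4) is a rising factorial.
Step ratio: r(k) = (-1/6) * (k+1) (k+1) / [(k+2) (k+1)] - poly over poly, x = (-1/6) from leading terms; C = 1/4 at k = 0.


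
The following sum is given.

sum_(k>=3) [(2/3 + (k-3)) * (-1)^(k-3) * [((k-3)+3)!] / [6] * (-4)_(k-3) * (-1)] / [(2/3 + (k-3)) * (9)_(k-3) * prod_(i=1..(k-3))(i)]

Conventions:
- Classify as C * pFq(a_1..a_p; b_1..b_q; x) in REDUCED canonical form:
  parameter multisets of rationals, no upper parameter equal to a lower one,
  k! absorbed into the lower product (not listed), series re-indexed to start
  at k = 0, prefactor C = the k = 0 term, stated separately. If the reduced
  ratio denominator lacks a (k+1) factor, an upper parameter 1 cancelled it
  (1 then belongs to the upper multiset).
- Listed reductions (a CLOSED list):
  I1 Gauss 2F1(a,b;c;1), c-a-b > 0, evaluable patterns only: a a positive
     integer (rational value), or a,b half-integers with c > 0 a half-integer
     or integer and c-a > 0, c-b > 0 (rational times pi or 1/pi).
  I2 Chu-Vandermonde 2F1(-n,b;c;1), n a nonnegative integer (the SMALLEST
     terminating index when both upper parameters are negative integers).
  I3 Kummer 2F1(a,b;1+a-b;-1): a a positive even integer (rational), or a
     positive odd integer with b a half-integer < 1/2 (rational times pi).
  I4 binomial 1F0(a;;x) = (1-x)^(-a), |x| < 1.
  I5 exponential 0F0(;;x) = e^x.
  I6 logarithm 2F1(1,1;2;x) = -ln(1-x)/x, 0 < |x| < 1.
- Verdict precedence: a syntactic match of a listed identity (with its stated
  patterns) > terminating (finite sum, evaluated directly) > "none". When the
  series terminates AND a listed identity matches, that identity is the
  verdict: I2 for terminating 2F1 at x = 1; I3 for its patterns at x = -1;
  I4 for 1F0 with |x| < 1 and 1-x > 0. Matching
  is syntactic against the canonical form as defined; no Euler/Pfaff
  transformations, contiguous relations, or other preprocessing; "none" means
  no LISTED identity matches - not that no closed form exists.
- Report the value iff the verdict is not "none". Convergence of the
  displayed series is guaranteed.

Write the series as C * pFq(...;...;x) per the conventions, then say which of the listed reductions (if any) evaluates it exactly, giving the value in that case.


First insight: from the first term -1: striking the common factor k + 2/3 reduces the term (C = -1, x = -1).
Adjacent-term ratio: r(k) = (-1) * (k-4) (k+4) / [(k+9) (k+1)] - poly over poly, x = (-1) from leading terms; C = -1 at k = 0.

Reduced: x = -1, 2F1, upper = {-4, 4}, lower = {9}, C = -1. Verdict (x = -1): the Kummer evaluation I3 applies (x = -1; c = 9 equals 1+a-b for upper {-4, 4}: listed pattern). Its exact value is -14/3.


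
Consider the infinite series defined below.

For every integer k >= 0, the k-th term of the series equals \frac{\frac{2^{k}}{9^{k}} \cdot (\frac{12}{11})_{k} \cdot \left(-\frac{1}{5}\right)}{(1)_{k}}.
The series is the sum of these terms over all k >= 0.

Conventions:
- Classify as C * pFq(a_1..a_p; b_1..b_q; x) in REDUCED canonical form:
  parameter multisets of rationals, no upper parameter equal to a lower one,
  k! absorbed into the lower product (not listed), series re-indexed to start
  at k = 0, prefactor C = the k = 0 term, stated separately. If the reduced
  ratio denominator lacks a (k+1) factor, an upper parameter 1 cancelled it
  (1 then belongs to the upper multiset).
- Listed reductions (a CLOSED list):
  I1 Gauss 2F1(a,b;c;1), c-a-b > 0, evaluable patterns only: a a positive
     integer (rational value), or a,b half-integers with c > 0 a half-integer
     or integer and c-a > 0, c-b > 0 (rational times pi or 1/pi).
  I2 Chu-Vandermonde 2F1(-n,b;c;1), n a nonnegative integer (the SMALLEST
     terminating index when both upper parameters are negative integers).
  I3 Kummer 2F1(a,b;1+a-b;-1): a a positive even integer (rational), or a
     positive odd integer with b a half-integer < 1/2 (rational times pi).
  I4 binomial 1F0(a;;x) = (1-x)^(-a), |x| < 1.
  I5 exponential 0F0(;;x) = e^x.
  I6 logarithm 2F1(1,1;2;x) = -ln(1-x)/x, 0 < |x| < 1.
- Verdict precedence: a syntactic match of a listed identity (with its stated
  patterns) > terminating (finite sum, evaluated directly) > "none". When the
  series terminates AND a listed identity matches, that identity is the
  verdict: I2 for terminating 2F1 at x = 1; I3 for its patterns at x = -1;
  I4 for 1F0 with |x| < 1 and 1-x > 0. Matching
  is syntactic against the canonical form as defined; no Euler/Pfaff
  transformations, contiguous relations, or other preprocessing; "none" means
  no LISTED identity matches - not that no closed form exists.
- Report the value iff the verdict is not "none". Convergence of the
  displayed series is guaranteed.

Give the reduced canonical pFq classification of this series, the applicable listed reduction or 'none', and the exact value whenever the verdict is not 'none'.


x = \frac{2}{9} here; the reduced form reads 1F0, upper {\frac{12}{11}}, lower {-}, C = -\frac{1}{5}. Verdict (x = \frac{2}{9}): the binomial series (I4) applies (the 1F0 binomial series: exponent -12/11, x = \frac{2}{9}). Value: \left(-\frac{1}{5}\right) \cdot \left(\frac{7}{9}\right)^{-\frac{12}{11}}.

Key step: from the first term -\frac{1}{5}: (1)_k (prefactor -1/5) is k! itself.
Term ratio: r(k) = \frac{2}{9} * (k+\frac{12}{11}) / [(k+1)] - rational in k, leading ratio \frac{2}{9}; with t_0 = -\frac{1}{5}, classification follows.


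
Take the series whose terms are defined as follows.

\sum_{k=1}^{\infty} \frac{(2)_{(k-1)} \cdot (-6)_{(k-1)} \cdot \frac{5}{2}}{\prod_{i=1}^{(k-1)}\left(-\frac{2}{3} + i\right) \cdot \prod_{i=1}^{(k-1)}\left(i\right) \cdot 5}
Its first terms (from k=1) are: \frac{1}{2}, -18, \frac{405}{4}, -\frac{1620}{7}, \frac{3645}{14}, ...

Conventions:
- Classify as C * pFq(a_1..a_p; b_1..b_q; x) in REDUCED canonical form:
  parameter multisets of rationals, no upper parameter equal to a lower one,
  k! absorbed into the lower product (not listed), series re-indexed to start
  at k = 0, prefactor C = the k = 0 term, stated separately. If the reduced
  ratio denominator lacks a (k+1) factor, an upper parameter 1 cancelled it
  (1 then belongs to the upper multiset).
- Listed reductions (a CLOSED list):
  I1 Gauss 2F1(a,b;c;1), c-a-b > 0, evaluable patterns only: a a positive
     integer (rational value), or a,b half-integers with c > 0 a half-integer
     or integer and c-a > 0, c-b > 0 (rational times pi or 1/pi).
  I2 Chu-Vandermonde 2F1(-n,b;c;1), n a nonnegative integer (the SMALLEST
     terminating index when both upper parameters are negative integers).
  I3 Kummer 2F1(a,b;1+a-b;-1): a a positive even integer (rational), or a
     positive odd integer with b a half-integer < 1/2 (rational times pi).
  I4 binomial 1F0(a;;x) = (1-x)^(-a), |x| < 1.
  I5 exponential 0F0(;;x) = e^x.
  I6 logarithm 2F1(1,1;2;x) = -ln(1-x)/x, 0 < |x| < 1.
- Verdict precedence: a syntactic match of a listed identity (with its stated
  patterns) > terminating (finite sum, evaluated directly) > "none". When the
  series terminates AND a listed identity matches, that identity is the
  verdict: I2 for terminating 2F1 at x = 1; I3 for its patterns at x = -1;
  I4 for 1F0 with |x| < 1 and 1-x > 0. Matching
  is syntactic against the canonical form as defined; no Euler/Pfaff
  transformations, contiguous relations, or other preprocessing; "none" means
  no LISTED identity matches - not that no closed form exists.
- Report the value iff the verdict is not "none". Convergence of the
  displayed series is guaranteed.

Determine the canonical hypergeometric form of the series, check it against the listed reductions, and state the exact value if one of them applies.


x = 1 here; the reduced form reads 2F1, upper {-6, 2}, lower {\frac{1}{3}}, C = \frac{1}{2}. Verdict (x = 1): Vandermonde's identity (I2) applies (terminating 2F1 at x = 1 with n = 6, b = 2, c = \frac{1}{3}). Hence: \frac{5}{208}.

The tell: x = 1 and the constant factors (C = 1/2) combine into one prefactor.
Adjacent-term ratio: r(k) = 1 * (k-6) (k+2) / [(k+\frac{1}{3}) (k+1)] - poly over poly, x = 1 from leading terms; C = \frac{1}{2} at k = 0.


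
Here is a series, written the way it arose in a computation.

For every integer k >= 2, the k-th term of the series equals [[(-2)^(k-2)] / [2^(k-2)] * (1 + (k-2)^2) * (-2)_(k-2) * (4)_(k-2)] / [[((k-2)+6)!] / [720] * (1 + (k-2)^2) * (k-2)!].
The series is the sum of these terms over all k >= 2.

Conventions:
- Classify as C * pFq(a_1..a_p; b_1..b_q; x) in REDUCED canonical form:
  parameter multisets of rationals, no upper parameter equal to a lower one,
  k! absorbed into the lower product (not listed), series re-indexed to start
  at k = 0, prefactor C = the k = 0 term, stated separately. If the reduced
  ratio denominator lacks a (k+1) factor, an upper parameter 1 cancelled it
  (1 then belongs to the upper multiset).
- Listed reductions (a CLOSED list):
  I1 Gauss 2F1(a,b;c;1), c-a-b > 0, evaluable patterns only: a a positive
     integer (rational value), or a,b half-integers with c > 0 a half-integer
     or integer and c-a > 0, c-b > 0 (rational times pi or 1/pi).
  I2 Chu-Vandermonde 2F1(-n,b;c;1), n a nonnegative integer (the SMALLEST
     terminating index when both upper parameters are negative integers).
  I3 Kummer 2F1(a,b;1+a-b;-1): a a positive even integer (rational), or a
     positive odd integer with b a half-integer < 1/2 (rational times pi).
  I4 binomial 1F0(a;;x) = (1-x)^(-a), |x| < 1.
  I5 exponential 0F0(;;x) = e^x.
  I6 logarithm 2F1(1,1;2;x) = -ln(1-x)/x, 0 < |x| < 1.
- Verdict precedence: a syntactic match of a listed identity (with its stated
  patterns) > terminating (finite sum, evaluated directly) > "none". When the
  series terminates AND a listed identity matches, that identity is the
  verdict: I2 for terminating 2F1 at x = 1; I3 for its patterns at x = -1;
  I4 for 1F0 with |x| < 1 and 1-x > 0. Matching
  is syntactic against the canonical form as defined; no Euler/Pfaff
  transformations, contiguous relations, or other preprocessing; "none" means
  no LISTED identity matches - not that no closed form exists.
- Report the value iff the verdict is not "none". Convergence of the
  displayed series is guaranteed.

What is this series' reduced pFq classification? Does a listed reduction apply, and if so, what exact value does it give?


Prefactor 1, argument -1: 2F1 with upper {-2, 4} over lower {7}. Verdict: the Kummer evaluation I3 matches (x = -1; c = 7 equals 1+a-b for upper {-2, 4}: listed pattern). Exact value: 5/2.

Key step: from the first term 1: the denominator's factorial ratio (C = 1) is a lower Pochhammer.
Consecutive-term ratio: r(k) = (-1) * (k-2) (k+4) / [(k+7) (k+1)] - rational in k. x = (-1); t_0 = 1; negate the roots.


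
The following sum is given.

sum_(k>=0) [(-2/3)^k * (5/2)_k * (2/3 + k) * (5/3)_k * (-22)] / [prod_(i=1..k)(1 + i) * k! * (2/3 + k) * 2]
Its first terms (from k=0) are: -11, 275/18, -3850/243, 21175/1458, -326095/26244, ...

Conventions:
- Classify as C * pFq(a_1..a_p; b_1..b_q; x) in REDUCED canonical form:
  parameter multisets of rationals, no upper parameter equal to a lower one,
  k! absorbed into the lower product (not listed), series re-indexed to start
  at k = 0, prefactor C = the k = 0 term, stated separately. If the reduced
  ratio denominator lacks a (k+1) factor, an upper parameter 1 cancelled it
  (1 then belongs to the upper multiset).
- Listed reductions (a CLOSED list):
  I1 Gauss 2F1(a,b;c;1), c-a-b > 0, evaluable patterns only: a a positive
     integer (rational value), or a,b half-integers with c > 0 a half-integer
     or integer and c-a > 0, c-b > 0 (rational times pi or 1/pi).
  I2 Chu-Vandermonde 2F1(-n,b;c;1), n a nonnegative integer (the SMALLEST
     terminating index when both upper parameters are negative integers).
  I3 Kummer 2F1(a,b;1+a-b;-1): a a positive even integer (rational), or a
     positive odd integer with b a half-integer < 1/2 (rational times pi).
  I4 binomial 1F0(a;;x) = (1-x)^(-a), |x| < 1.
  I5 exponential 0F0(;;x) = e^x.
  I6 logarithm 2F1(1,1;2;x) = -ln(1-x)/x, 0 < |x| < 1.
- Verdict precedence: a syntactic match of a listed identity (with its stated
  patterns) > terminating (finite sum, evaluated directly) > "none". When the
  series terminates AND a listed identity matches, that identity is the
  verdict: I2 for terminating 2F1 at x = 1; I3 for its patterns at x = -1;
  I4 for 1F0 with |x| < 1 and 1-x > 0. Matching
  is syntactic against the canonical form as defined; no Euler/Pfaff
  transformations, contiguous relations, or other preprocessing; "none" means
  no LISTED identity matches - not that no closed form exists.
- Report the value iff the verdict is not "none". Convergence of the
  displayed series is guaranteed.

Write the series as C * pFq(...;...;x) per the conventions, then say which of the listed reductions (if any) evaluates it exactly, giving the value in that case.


Reduced: x = -2/3, 2F1, upper = {5/3, 5/2}, lower = {2}, C = -11. Verdict: none (x = -2/3): each listed identity misses the multisets {5/3, 5/2} ; {2}.

The tell: from the first term -11: k + 2/3 divides numerator and denominator alike; C = -11, x = -2/3 after cancelling.
Step ratio: r(k) = (-2/3) * (k+5/3) (k+5/2) / [(k+2) (k+1)] ; factor over Q: parameters, x = (-2/3), and C = -11.


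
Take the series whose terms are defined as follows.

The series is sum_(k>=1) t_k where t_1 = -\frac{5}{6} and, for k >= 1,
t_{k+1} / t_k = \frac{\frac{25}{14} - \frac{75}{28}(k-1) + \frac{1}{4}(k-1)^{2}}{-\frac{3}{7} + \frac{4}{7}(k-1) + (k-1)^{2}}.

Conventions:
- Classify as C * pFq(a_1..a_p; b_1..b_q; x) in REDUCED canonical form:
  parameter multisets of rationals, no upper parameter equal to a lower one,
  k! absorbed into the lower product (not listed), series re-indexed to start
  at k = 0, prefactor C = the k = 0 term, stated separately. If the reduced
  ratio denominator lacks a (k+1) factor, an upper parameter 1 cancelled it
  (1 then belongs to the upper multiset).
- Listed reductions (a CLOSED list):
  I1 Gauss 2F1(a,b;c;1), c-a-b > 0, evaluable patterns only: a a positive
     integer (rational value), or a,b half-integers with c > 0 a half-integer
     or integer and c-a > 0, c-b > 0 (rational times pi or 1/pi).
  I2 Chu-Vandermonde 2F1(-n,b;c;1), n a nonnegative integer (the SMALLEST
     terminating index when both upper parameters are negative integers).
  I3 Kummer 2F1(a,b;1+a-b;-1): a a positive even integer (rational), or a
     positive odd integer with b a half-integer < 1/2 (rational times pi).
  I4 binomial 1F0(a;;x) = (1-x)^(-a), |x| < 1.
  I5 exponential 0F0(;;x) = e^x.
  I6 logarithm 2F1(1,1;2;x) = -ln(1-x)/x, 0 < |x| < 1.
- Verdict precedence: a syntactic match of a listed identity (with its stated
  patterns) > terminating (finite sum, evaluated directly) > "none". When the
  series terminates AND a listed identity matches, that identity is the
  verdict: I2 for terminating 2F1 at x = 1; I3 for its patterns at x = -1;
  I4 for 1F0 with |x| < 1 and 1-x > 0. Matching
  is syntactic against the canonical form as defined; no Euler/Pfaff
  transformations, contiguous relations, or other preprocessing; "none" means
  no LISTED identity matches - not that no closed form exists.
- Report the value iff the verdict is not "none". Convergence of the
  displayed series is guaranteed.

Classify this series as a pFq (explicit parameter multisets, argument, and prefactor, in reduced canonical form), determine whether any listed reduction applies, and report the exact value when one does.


Key observation: with t_0 = -\frac{5}{6}, the expanded ratio factors over Q; C = -5/6, x = 1/4, roots give parameters.
Adjacent-term ratio: r(k) = \frac{1}{4} * (k-10) (k-\frac{5}{7}) / [(k-\frac{3}{7}) (k+1)] - poly over poly, x = \frac{1}{4} from leading terms; C = -\frac{5}{6} at k = 0.

Classification (C = -\frac{5}{6}): 2F1 with upper {-10, -\frac{5}{7}}, lower {-\frac{3}{7}}, argument x = \frac{1}{4}. Verdict: terminating - upper parameter -10 makes this a finite sum (last index 10), evaluated exactly. Exact value: \frac{819148221605}{572195340288}.


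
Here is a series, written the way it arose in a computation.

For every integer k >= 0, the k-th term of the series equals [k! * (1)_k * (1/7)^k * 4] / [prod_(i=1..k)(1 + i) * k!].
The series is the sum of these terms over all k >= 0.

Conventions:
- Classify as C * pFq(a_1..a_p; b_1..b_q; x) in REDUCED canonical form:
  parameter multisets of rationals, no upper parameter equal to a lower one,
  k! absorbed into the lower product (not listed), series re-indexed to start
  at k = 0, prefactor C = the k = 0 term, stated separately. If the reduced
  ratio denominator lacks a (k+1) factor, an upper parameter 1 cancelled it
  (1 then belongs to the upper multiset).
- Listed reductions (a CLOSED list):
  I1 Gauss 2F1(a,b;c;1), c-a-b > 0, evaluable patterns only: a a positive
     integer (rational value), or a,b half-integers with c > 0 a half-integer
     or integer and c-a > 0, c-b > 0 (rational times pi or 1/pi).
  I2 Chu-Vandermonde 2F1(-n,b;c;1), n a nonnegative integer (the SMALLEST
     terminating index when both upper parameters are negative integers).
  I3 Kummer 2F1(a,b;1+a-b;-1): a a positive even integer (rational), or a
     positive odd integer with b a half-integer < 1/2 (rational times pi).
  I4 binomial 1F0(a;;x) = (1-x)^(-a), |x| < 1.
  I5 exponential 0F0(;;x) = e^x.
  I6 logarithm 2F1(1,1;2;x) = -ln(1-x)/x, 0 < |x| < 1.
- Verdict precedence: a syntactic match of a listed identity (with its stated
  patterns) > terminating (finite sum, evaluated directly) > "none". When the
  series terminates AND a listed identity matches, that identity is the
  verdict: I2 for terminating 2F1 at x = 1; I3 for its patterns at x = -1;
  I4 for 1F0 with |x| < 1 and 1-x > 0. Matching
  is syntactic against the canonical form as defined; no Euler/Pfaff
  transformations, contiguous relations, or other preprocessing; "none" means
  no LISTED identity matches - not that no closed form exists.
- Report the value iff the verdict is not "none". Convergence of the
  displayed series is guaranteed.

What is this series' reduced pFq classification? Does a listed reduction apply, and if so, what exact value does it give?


The series (x = 1/7) is 2F1: upper {1, 1}, lower {2}, prefactor 4. Verdict: this is the I6 logarithm reduction (the logarithm: parameters (1,1;2), x = 1/7). Sum: (-28) * ln(6/7).

Key step: from the first term 4: the lower running product (prefactor 4) is a rising factorial.
Consecutive-term ratio: r(k) = (1/7) * (k+1) (k+1) / [(k+2) (k+1)] ; factor over Q: parameters, x = (1/7), and C = 4.


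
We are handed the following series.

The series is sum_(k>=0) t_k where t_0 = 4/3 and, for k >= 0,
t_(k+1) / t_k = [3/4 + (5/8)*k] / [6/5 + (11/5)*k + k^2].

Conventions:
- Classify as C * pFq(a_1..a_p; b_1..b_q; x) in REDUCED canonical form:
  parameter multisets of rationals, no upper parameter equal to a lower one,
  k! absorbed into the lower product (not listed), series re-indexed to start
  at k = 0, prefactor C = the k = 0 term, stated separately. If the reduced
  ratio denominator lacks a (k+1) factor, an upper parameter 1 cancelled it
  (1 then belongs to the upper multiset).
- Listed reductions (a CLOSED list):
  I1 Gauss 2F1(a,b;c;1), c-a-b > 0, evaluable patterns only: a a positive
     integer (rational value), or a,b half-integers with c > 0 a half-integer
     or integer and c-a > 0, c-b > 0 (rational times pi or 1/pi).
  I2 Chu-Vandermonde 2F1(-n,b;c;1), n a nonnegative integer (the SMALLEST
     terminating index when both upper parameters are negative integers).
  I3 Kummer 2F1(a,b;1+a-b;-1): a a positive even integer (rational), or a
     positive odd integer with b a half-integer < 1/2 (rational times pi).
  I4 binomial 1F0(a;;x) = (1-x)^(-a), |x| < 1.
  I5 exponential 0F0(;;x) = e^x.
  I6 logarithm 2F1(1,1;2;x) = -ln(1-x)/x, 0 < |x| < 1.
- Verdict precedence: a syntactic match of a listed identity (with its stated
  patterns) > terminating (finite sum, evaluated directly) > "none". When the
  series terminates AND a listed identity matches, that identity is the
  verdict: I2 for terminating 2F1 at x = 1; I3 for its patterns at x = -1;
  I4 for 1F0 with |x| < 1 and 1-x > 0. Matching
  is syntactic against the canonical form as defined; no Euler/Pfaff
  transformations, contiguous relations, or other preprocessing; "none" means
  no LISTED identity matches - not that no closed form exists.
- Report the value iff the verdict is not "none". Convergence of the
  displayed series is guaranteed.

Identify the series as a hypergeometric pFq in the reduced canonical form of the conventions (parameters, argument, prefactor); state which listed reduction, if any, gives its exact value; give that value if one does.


Structural cue: with t_0 = 4/3, roots of the ratio polynomials (prefactor 4/3) are the negated parameters.
Term ratio: r(k) = (5/8) * 1 / [(k+1)] - rational in k, leading ratio (5/8); with t_0 = 4/3, classification follows.

Canonical form: C = 4/3 times 0F0 with upper {-}, lower {-}, x = 5/8. Verdict: this is the exponential series (I5) (the 0F0 exponential series at x = 5/8). Hence: (4/3) * e^(5/8).
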